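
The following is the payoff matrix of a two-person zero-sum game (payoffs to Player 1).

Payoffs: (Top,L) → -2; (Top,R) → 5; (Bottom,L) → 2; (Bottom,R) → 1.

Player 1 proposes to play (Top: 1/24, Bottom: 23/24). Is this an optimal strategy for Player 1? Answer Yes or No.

No

Against L this mix gives (1/24)·(-2) + (23/24)·2 = 11/6.
Against R this mix gives (1/24)·5 + (23/24)·1 = 7/6.
Player 2 will play R, holding Player 1 to 7/6. Shifting weight toward the row that does better against R would raise this floor (the equalizing mix achieves 3/2 against both R and L), so the proposed strategy is not optimal.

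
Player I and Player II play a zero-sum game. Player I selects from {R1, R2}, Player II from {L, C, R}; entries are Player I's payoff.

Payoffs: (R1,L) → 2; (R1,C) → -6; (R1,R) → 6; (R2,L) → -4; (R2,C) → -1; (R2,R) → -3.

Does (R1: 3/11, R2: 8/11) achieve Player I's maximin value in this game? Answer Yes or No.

Against L this mix gives (3/11)·2 + (8/11)·(-4) = -26/11.
Against C this mix gives (3/11)·(-6) + (8/11)·(-1) = -26/11.
Against R this mix gives (3/11)·6 + (8/11)·(-3) = -6/11.
All of Player II's active replies (L, C) yield -26/11, and no column does worse for Player I. The mix makes Player II indifferent and guarantees -26/11, so it is optimal.

Yes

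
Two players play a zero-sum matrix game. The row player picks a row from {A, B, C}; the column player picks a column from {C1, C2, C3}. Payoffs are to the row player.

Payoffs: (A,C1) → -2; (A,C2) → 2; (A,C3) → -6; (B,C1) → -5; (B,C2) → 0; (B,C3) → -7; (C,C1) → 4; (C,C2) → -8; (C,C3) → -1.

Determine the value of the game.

Row minima: A → -6, B → -7, C → -8; maximin = -6.
Column maxima: C1 → 4, C2 → 2, C3 → -1; minimax = -1.
-6 ≠ -1, so there is no saddle point; optimal play is mixed.
B is strictly dominated by A, so the row player never plays it.
C1 is strictly dominated by C3 (it gives the row player strictly more in every row), so the column player never plays it.
On the remaining 2×2 (A, C vs C2, C3):
Let the row player play A with probability p. Expected payoff against C2: 2p + (-8)(1−p) = 10p − 8; against C3: (-6)p + (-1)(1−p) = −5p − 1.
Setting these equal: 10p − 8 = −5p − 1 ⇒ 15p = 7 ⇒ p = 7/15, and the value is (10)·(7/15) − 8 = -10/3.
For the column player: with q = P(C2), equating A's and C's payoffs gives 8q − 6 = −7q − 1 ⇒ q = 1/3.

-10/3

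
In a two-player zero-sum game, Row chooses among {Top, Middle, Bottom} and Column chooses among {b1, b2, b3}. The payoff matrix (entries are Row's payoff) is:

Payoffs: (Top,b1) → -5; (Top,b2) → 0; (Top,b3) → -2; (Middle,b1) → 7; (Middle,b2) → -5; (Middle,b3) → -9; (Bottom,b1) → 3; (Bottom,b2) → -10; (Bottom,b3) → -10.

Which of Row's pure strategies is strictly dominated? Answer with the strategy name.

Middle gives a strictly higher payoff than Bottom against every column: 7 > 3, -5 > -10, -9 > -10.
So Bottom is strictly dominated and Row never plays it.

Bottom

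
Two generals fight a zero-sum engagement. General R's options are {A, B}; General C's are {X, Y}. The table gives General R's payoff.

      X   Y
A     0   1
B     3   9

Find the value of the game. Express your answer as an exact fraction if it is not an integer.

3

Row minima: A → 0, B → 3; maximin = 3.
Column maxima: X → 3, Y → 9; minimax = 3.
Since maximin = minimax = 3, there is a saddle point and the value is 3.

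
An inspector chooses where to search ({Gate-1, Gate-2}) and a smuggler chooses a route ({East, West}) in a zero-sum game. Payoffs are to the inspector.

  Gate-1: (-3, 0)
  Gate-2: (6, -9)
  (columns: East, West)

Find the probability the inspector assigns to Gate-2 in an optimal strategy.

1/6

Row minima: Gate-1 → -3, Gate-2 → -9; maximin = -3.
Column maxima: East → 6, West → 0; minimax = 0.
-3 ≠ 0, so there is no saddle point; optimal play is mixed.
Let the inspector play Gate-1 with probability p. Expected payoff against East: (-3)p + 6(1−p) = −9p + 6; against West: 0p + (-9)(1−p) = 9p − 9.
Setting these equal: −9p + 6 = 9p − 9 ⇒ −18p = -15 ⇒ p = 5/6, and the value is (-9)·(5/6) + 6 = -3/2.
For the smuggler: with q = P(East), equating Gate-1's and Gate-2's payoffs gives −3q = 15q − 9 ⇒ q = 1/2.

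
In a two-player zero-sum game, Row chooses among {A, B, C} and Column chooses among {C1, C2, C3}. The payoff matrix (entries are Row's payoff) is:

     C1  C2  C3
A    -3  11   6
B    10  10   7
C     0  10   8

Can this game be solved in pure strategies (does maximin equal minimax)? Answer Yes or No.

No

Row minima: A → -3, B → 7, C → 0; maximin = 7.
Column maxima: C1 → 10, C2 → 11, C3 → 8; minimax = 8.
7 ≠ 8, so no pure-strategy equilibrium exists.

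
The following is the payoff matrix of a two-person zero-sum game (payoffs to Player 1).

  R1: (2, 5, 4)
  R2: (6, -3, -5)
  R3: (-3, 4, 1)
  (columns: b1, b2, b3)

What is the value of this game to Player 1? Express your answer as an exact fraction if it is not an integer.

34/13

Row minima: R1 → 2, R2 → -5, R3 → -3; maximin = 2.
Column maxima: b1 → 6, b2 → 5, b3 → 4; minimax = 4.
2 ≠ 4, so there is no saddle point; optimal play is mixed.
R3 is strictly dominated by R1, so Player 1 never plays it.
b2 is strictly dominated by b3 (it gives Player 1 strictly more in every row), so Player 2 never plays it.
On the remaining 2×2 (R1, R2 vs b1, b3):
Let Player 1 play R1 with probability p. Expected payoff against b1: 2p + 6(1−p) = −4p + 6; against b3: 4p + (-5)(1−p) = 9p − 5.
Setting these equal: −4p + 6 = 9p − 5 ⇒ −13p = -11 ⇒ p = 11/13, and the value is (-4)·(11/13) + 6 = 34/13.
For Player 2: with q = P(b1), equating R1's and R2's payoffs gives −2q + 4 = 11q − 5 ⇒ q = 9/13.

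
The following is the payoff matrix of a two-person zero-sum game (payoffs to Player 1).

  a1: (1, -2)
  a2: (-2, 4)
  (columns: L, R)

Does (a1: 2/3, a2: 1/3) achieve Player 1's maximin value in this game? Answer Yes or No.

Yes

Against L this mix gives (2/3)·1 + (1/3)·(-2) = 0.
Against R this mix gives (2/3)·(-2) + (1/3)·4 = 0.
All of Player 2's active replies (L, R) yield 0, and no column does worse for Player 1. The mix makes Player 2 indifferent and guarantees 0, so it is optimal.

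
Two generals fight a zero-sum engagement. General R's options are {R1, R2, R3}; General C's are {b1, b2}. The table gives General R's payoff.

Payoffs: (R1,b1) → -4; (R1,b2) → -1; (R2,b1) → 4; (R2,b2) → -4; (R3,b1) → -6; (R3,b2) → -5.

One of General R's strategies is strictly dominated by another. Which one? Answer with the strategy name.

R3

R1 gives a strictly higher payoff than R3 against every column: -4 > -6, -1 > -5.
So R3 is strictly dominated and General R never plays it.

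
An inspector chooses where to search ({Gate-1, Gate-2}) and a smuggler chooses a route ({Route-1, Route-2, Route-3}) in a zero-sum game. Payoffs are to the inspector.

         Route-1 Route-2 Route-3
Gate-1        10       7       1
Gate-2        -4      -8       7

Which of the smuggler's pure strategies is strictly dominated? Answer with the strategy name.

Route-2 holds the inspector's payoff strictly below Route-1 in every row: 7 < 10, -8 < -4.
So Route-1 is strictly dominated for the smuggler.

Route-1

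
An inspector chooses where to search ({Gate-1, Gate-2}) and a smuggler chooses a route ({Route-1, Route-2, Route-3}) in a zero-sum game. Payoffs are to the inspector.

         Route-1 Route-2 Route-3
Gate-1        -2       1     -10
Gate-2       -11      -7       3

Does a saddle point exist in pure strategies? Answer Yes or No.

Row minima: Gate-1 → -10, Gate-2 → -11; maximin = -10.
Column maxima: Route-1 → -2, Route-2 → 1, Route-3 → 3; minimax = -2.
-10 ≠ -2, so no pure-strategy equilibrium exists.

No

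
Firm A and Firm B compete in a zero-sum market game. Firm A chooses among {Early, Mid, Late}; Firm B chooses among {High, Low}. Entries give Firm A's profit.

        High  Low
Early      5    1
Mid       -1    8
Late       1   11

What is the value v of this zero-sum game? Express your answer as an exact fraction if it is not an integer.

27/7

Row minima: Early → 1, Mid → -1, Late → 1; maximin = 1.
Column maxima: High → 5, Low → 11; minimax = 5.
1 ≠ 5, so there is no saddle point; optimal play is mixed.
Mid is strictly dominated by Late, so Firm A never plays it.
On the remaining 2×2 (Early, Late vs High, Low):
Let Firm A play Early with probability p. Expected payoff against High: 5p + 1(1−p) = 4p + 1; against Low: 1p + 11(1−p) = −10p + 11.
Setting these equal: 4p + 1 = −10p + 11 ⇒ 14p = 10 ⇒ p = 5/7, and the value is (4)·(5/7) + 1 = 27/7.
For Firm B: with q = P(High), equating Early's and Late's payoffs gives 4q + 1 = −10q + 11 ⇒ q = 5/7.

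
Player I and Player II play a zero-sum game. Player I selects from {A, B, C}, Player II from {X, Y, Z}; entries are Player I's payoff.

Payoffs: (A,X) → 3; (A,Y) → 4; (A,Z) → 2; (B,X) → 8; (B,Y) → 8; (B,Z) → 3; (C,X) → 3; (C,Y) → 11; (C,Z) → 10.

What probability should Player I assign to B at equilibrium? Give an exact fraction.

Row minima: A → 2, B → 3, C → 3; maximin = 3.
Column maxima: X → 8, Y → 11, Z → 10; minimax = 8.
3 ≠ 8, so there is no saddle point; optimal play is mixed.
A is strictly dominated by B, so Player I never plays it.
Y is strictly dominated by Z (it gives Player I strictly more in every row), so Player II never plays it.
On the remaining 2×2 (B, C vs X, Z):
Let Player I play B with probability p. Expected payoff against X: 8p + 3(1−p) = 5p + 3; against Z: 3p + 10(1−p) = −7p + 10.
Setting these equal: 5p + 3 = −7p + 10 ⇒ 12p = 7 ⇒ p = 7/12, and the value is (5)·(7/12) + 3 = 71/12.
For Player II: with q = P(X), equating B's and C's payoffs gives 5q + 3 = −7q + 10 ⇒ q = 7/12.

7/12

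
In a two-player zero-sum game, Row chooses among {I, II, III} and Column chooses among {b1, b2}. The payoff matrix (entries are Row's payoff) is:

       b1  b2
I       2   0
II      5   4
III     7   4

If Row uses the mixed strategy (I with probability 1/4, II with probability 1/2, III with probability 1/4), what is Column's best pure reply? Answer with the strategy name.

If Column plays b1, Row's expected payoff is (1/4)·2 + (1/2)·5 + (1/4)·7 = 19/4.
If Column plays b2, Row's expected payoff is (1/4)·0 + (1/2)·4 + (1/4)·4 = 3.
Column minimizes Row's payoff; the smallest is 3, so the best response is b2.

b2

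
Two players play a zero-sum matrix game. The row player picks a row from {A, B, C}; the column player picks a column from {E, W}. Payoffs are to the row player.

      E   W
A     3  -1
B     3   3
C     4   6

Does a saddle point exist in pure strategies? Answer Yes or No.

Yes

Row minima: A → -1, B → 3, C → 4; maximin = 4.
Column maxima: E → 4, W → 6; minimax = 4.
maximin = minimax = 4, so a saddle point exists.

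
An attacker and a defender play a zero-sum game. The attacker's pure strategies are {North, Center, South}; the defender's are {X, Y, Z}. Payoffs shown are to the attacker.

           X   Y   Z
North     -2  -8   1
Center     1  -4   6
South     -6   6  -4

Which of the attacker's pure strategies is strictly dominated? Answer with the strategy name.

Center gives a strictly higher payoff than North against every column: 1 > -2, -4 > -8, 6 > 1.
So North is strictly dominated and the attacker never plays it.

North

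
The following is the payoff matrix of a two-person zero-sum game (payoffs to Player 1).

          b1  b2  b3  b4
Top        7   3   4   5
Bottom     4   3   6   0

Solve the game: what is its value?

3

Row minima: Top → 3, Bottom → 0; maximin = 3.
Column maxima: b1 → 7, b2 → 3, b3 → 6, b4 → 5; minimax = 3.
Since maximin = minimax = 3, there is a saddle point and the value is 3.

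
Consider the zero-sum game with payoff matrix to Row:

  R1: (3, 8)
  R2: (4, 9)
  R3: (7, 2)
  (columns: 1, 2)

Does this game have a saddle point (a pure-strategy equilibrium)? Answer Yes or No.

No

Row minima: R1 → 3, R2 → 4, R3 → 2; maximin = 4.
Column maxima: 1 → 7, 2 → 9; minimax = 7.
4 ≠ 7, so no pure-strategy equilibrium exists.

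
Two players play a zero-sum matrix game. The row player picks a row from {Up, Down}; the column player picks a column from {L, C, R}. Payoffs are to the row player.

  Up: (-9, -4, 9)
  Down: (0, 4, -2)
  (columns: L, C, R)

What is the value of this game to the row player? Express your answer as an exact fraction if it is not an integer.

-9/10

Row minima: Up → -9, Down → -2; maximin = -2.
Column maxima: L → 0, C → 4, R → 9; minimax = 0.
-2 ≠ 0, so there is no saddle point; optimal play is mixed.
C is strictly dominated by L (it gives the row player strictly more in every row), so the column player never plays it.
On the remaining 2×2 (Up, Down vs L, R):
Let the row player play Up with probability p. Expected payoff against L: (-9)p + 0(1−p) = −9p; against R: 9p + (-2)(1−p) = 11p − 2.
Setting these equal: −9p = 11p − 2 ⇒ −20p = -2 ⇒ p = 1/10, and the value is (-9)·(1/10) = -9/10.
For the column player: with q = P(L), equating Up's and Down's payoffs gives −18q + 9 = 2q − 2 ⇒ q = 11/20.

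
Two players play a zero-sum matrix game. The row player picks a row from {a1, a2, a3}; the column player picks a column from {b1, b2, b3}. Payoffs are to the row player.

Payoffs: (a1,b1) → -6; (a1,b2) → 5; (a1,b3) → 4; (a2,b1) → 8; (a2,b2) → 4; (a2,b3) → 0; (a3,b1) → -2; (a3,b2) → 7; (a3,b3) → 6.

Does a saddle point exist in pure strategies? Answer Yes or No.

No

Row minima: a1 → -6, a2 → 0, a3 → -2; maximin = 0.
Column maxima: b1 → 8, b2 → 7, b3 → 6; minimax = 6.
0 ≠ 6, so no pure-strategy equilibrium exists.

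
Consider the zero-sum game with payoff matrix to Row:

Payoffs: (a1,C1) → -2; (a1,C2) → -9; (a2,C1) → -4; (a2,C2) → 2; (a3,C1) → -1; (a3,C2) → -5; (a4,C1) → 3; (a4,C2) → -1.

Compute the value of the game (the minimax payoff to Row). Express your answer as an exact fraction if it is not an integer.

1/5

Row minima: a1 → -9, a2 → -4, a3 → -5, a4 → -1; maximin = -1.
Column maxima: C1 → 3, C2 → 2; minimax = 2.
-1 ≠ 2, so there is no saddle point; optimal play is mixed.
a1 is strictly dominated by a3, so Row never plays it.
a3 is strictly dominated by a4, so Row never plays it.
On the remaining 2×2 (a2, a4 vs C1, C2):
Let Row play a2 with probability p. Expected payoff against C1: (-4)p + 3(1−p) = −7p + 3; against C2: 2p + (-1)(1−p) = 3p − 1.
Setting these equal: −7p + 3 = 3p − 1 ⇒ −10p = -4 ⇒ p = 2/5, and the value is (-7)·(2/5) + 3 = 1/5.
For Column: with q = P(C1), equating a2's and a4's payoffs gives −6q + 2 = 4q − 1 ⇒ q = 3/10.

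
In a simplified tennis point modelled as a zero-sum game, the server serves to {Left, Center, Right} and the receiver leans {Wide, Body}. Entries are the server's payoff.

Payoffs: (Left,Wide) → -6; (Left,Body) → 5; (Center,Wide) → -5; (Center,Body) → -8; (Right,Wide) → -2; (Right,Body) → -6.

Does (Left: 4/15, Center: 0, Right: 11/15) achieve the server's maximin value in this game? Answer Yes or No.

Against Wide this mix gives (4/15)·(-6) + (11/15)·(-2) = -46/15.
Against Body this mix gives (4/15)·5 + (11/15)·(-6) = -46/15.
All of the receiver's active replies (Wide, Body) yield -46/15, and no column does worse for the server. The mix makes the receiver indifferent and guarantees -46/15, so it is optimal.

Yes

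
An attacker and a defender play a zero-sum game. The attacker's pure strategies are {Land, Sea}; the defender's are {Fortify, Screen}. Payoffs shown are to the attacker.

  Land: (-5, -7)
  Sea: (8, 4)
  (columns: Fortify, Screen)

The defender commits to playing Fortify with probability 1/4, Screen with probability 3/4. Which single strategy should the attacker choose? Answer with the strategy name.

Expected payoff of Land: (1/4)·(-5) + (3/4)·(-7) = -13/2.
Expected payoff of Sea: (1/4)·8 + (3/4)·4 = 5.
The largest is 5, so the attacker's best response is Sea.

Sea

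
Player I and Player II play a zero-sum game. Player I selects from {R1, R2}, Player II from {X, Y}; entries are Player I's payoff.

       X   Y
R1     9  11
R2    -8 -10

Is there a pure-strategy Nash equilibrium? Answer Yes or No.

Row minima: R1 → 9, R2 → -10; maximin = 9.
Column maxima: X → 9, Y → 11; minimax = 9.
maximin = minimax = 9, so a saddle point exists.

Yes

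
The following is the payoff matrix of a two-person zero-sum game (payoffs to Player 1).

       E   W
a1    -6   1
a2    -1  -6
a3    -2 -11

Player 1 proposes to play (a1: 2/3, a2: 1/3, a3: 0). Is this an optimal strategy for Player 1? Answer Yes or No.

Against E this mix gives (2/3)·(-6) + (1/3)·(-1) = -13/3.
Against W this mix gives (2/3)·1 + (1/3)·(-6) = -4/3.
Player 2 will play E, holding Player 1 to -13/3. Shifting weight toward the row that does better against E would raise this floor (the equalizing mix achieves -37/12 against both E and W), so the proposed strategy is not optimal.

No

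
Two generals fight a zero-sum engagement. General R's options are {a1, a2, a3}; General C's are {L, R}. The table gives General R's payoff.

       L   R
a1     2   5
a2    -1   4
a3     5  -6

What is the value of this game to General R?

Row minima: a1 → 2, a2 → -1, a3 → -6; maximin = 2.
Column maxima: L → 5, R → 5; minimax = 5.
2 ≠ 5, so there is no saddle point; optimal play is mixed.
a2 is strictly dominated by a1, so General R never plays it.
On the remaining 2×2 (a1, a3 vs L, R):
Let General R play a1 with probability p. Expected payoff against L: 2p + 5(1−p) = −3p + 5; against R: 5p + (-6)(1−p) = 11p − 6.
Setting these equal: −3p + 5 = 11p − 6 ⇒ −14p = -11 ⇒ p = 11/14, and the value is (-3)·(11/14) + 5 = 37/14.
For General C: with q = P(L), equating a1's and a3's payoffs gives −3q + 5 = 11q − 6 ⇒ q = 11/14.

37/14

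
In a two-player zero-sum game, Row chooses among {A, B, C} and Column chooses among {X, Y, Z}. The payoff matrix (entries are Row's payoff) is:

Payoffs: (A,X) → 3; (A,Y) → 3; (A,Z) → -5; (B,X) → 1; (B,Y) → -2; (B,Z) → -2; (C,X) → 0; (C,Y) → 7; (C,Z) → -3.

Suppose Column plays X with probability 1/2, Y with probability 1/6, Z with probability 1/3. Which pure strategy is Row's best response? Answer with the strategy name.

A

Expected payoff of A: (1/2)·3 + (1/6)·3 + (1/3)·(-5) = 1/3.
Expected payoff of B: (1/2)·1 + (1/6)·(-2) + (1/3)·(-2) = -1/2.
Expected payoff of C: (1/2)·0 + (1/6)·7 + (1/3)·(-3) = 1/6.
The largest is 1/3, so Row's best response is A.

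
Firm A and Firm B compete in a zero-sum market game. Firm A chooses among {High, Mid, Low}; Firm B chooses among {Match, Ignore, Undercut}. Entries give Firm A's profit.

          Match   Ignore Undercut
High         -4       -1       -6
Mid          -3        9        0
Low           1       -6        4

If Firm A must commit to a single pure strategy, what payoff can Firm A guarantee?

Row minima: High → -6, Mid → -3, Low → -6.
The best of these is -3.

-3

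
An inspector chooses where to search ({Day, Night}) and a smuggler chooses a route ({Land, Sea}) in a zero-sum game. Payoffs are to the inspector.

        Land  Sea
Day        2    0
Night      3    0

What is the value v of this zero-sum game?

Row minima: Day → 0, Night → 0; maximin = 0.
Column maxima: Land → 3, Sea → 0; minimax = 0.
Since maximin = minimax = 0, there is a saddle point and the value is 0.

0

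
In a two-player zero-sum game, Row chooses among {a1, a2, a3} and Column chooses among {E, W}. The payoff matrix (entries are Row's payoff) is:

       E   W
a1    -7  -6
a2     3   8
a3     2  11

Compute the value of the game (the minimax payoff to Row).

3

Row minima: a1 → -7, a2 → 3, a3 → 2; maximin = 3.
Column maxima: E → 3, W → 11; minimax = 3.
Since maximin = minimax = 3, there is a saddle point and the value is 3.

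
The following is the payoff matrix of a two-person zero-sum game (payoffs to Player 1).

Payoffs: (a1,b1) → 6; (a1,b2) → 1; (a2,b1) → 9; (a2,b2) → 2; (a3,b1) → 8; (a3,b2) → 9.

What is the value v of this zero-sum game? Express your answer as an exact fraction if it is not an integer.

Row minima: a1 → 1, a2 → 2, a3 → 8; maximin = 8.
Column maxima: b1 → 9, b2 → 9; minimax = 9.
8 ≠ 9, so there is no saddle point; optimal play is mixed.
a1 is strictly dominated by a2, so Player 1 never plays it.
On the remaining 2×2 (a2, a3 vs b1, b2):
Let Player 1 play a2 with probability p. Expected payoff against b1: 9p + 8(1−p) = p + 8; against b2: 2p + 9(1−p) = −7p + 9.
Setting these equal: p + 8 = −7p + 9 ⇒ 8p = 1 ⇒ p = 1/8, and the value is (1)·(1/8) + 8 = 65/8.
For Player 2: with q = P(b1), equating a2's and a3's payoffs gives 7q + 2 = −q + 9 ⇒ q = 7/8.

65/8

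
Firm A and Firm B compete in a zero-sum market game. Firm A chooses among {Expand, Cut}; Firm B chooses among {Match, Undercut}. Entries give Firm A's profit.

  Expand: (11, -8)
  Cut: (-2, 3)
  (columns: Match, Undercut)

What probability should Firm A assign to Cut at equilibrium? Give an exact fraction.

Row minima: Expand → -8, Cut → -2; maximin = -2.
Column maxima: Match → 11, Undercut → 3; minimax = 3.
-2 ≠ 3, so there is no saddle point; optimal play is mixed.
Let Firm A play Expand with probability p. Expected payoff against Match: 11p + (-2)(1−p) = 13p − 2; against Undercut: (-8)p + 3(1−p) = −11p + 3.
Setting these equal: 13p − 2 = −11p + 3 ⇒ 24p = 5 ⇒ p = 5/24, and the value is (13)·(5/24) − 2 = 17/24.
For Firm B: with q = P(Match), equating Expand's and Cut's payoffs gives 19q − 8 = −5q + 3 ⇒ q = 11/24.

19/24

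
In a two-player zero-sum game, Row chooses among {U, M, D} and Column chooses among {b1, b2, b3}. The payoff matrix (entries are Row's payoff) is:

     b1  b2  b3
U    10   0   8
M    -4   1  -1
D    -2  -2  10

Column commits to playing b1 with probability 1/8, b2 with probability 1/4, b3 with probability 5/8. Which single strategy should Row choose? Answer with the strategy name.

U

Expected payoff of U: (1/8)·10 + (1/4)·0 + (5/8)·8 = 25/4.
Expected payoff of M: (1/8)·(-4) + (1/4)·1 + (5/8)·(-1) = -7/8.
Expected payoff of D: (1/8)·(-2) + (1/4)·(-2) + (5/8)·10 = 11/2.
The largest is 25/4, so Row's best response is U.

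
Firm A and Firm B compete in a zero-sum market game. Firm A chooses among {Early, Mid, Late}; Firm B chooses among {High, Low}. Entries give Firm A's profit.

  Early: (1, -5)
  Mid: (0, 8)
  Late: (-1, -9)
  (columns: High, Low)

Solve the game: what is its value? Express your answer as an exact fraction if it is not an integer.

Row minima: Early → -5, Mid → 0, Late → -9; maximin = 0.
Column maxima: High → 1, Low → 8; minimax = 1.
0 ≠ 1, so there is no saddle point; optimal play is mixed.
Late is strictly dominated by Early, so Firm A never plays it.
On the remaining 2×2 (Early, Mid vs High, Low):
Let Firm A play Early with probability p. Expected payoff against High: 1p + 0(1−p) = p; against Low: (-5)p + 8(1−p) = −13p + 8.
Setting these equal: p = −13p + 8 ⇒ 14p = 8 ⇒ p = 4/7, and the value is (1)·(4/7) = 4/7.
For Firm B: with q = P(High), equating Early's and Mid's payoffs gives 6q − 5 = −8q + 8 ⇒ q = 13/14.

4/7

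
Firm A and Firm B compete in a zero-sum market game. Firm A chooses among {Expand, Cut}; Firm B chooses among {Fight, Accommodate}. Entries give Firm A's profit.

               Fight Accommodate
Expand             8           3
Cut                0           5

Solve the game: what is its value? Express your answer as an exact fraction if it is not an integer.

Row minima: Expand → 3, Cut → 0; maximin = 3.
Column maxima: Fight → 8, Accommodate → 5; minimax = 5.
3 ≠ 5, so there is no saddle point; optimal play is mixed.
Let Firm A play Expand with probability p. Expected payoff against Fight: 8p + 0(1−p) = 8p; against Accommodate: 3p + 5(1−p) = −2p + 5.
Setting these equal: 8p = −2p + 5 ⇒ 10p = 5 ⇒ p = 1/2, and the value is (8)·(1/2) = 4.
For Firm B: with q = P(Fight), equating Expand's and Cut's payoffs gives 5q + 3 = −5q + 5 ⇒ q = 1/5.

4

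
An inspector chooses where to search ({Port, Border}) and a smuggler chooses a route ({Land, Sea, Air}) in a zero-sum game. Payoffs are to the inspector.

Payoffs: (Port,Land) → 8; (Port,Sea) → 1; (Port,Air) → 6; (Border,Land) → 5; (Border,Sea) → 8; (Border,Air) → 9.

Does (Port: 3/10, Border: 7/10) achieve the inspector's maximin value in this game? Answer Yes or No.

Against Land this mix gives (3/10)·8 + (7/10)·5 = 59/10.
Against Sea this mix gives (3/10)·1 + (7/10)·8 = 59/10.
Against Air this mix gives (3/10)·6 + (7/10)·9 = 81/10.
All of the smuggler's active replies (Land, Sea) yield 59/10, and no column does worse for the inspector. The mix makes the smuggler indifferent and guarantees 59/10, so it is optimal.

Yes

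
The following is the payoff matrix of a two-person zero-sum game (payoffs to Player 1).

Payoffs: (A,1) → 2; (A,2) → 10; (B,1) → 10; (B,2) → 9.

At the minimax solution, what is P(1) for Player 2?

Row minima: A → 2, B → 9; maximin = 9.
Column maxima: 1 → 10, 2 → 10; minimax = 10.
9 ≠ 10, so there is no saddle point; optimal play is mixed.
Let Player 1 play A with probability p. Expected payoff against 1: 2p + 10(1−p) = −8p + 10; against 2: 10p + 9(1−p) = p + 9.
Setting these equal: −8p + 10 = p + 9 ⇒ −9p = -1 ⇒ p = 1/9, and the value is (-8)·(1/9) + 10 = 82/9.
For Player 2: with q = P(1), equating A's and B's payoffs gives −8q + 10 = q + 9 ⇒ q = 1/9.

1/9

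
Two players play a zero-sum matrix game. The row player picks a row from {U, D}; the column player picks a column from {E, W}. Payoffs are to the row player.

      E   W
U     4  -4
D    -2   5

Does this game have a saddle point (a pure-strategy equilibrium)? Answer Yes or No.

No

Row minima: U → -4, D → -2; maximin = -2.
Column maxima: E → 4, W → 5; minimax = 4.
-2 ≠ 4, so no pure-strategy equilibrium exists.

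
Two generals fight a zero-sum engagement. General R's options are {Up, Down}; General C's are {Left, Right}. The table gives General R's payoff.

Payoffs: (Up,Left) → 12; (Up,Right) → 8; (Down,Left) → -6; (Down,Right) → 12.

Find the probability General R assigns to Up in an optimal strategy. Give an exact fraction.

9/11

Row minima: Up → 8, Down → -6; maximin = 8.
Column maxima: Left → 12, Right → 12; minimax = 12.
8 ≠ 12, so there is no saddle point; optimal play is mixed.
Let General R play Up with probability p. Expected payoff against Left: 12p + (-6)(1−p) = 18p − 6; against Right: 8p + 12(1−p) = −4p + 12.
Setting these equal: 18p − 6 = −4p + 12 ⇒ 22p = 18 ⇒ p = 9/11, and the value is (18)·(9/11) − 6 = 96/11.
For General C: with q = P(Left), equating Up's and Down's payoffs gives 4q + 8 = −18q + 12 ⇒ q = 2/11.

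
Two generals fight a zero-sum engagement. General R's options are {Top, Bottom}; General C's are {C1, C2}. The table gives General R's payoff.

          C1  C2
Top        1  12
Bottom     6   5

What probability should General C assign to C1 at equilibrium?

Row minima: Top → 1, Bottom → 5; maximin = 5.
Column maxima: C1 → 6, C2 → 12; minimax = 6.
5 ≠ 6, so there is no saddle point; optimal play is mixed.
Let General R play Top with probability p. Expected payoff against C1: 1p + 6(1−p) = −5p + 6; against C2: 12p + 5(1−p) = 7p + 5.
Setting these equal: −5p + 6 = 7p + 5 ⇒ −12p = -1 ⇒ p = 1/12, and the value is (-5)·(1/12) + 6 = 67/12.
For General C: with q = P(C1), equating Top's and Bottom's payoffs gives −11q + 12 = q + 5 ⇒ q = 7/12.

7/12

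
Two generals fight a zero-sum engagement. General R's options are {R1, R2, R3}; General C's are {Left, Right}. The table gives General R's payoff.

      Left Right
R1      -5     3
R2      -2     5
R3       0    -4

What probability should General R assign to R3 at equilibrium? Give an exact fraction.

7/11

Row minima: R1 → -5, R2 → -2, R3 → -4; maximin = -2.
Column maxima: Left → 0, Right → 5; minimax = 0.
-2 ≠ 0, so there is no saddle point; optimal play is mixed.
R1 is strictly dominated by R2, so General R never plays it.
On the remaining 2×2 (R2, R3 vs Left, Right):
Let General R play R2 with probability p. Expected payoff against Left: (-2)p + 0(1−p) = −2p; against Right: 5p + (-4)(1−p) = 9p − 4.
Setting these equal: −2p = 9p − 4 ⇒ −11p = -4 ⇒ p = 4/11, and the value is (-2)·(4/11) = -8/11.
For General C: with q = P(Left), equating R2's and R3's payoffs gives −7q + 5 = 4q − 4 ⇒ q = 9/11.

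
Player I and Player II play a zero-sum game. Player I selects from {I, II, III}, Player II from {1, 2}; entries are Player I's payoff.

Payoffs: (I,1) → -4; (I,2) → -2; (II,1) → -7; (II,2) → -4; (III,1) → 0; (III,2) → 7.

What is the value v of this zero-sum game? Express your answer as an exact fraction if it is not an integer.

Row minima: I → -4, II → -7, III → 0; maximin = 0.
Column maxima: 1 → 0, 2 → 7; minimax = 0.
Since maximin = minimax = 0, there is a saddle point and the value is 0.

0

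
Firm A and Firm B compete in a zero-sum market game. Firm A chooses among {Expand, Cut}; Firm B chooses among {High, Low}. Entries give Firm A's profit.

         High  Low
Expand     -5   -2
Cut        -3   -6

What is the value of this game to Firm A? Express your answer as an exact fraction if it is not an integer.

Row minima: Expand → -5, Cut → -6; maximin = -5.
Column maxima: High → -3, Low → -2; minimax = -3.
-5 ≠ -3, so there is no saddle point; optimal play is mixed.
Let Firm A play Expand with probability p. Expected payoff against High: (-5)p + (-3)(1−p) = −2p − 3; against Low: (-2)p + (-6)(1−p) = 4p − 6.
Setting these equal: −2p − 3 = 4p − 6 ⇒ −6p = -3 ⇒ p = 1/2, and the value is (-2)·(1/2) − 3 = -4.
For Firm B: with q = P(High), equating Expand's and Cut's payoffs gives −3q − 2 = 3q − 6 ⇒ q = 2/3.

-4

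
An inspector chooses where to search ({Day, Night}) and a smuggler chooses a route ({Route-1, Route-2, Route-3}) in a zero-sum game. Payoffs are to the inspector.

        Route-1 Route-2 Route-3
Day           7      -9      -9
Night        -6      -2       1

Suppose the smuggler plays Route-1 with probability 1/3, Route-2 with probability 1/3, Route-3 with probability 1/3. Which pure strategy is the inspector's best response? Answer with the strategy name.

Expected payoff of Day: (1/3)·7 + (1/3)·(-9) + (1/3)·(-9) = -11/3.
Expected payoff of Night: (1/3)·(-6) + (1/3)·(-2) + (1/3)·1 = -7/3.
The largest is -7/3, so the inspector's best response is Night.

Night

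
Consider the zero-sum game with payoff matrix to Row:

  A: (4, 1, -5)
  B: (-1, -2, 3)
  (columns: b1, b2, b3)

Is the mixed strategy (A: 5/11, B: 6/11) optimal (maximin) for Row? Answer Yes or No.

Against b1 this mix gives (5/11)·4 + (6/11)·(-1) = 14/11.
Against b2 this mix gives (5/11)·1 + (6/11)·(-2) = -7/11.
Against b3 this mix gives (5/11)·(-5) + (6/11)·3 = -7/11.
All of Column's active replies (b2, b3) yield -7/11, and no column does worse for Row. The mix makes Column indifferent and guarantees -7/11, so it is optimal.

Yes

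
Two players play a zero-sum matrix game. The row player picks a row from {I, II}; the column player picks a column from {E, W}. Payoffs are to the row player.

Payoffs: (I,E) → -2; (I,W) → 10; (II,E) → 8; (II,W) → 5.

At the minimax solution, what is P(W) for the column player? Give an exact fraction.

2/3

Row minima: I → -2, II → 5; maximin = 5.
Column maxima: E → 8, W → 10; minimax = 8.
5 ≠ 8, so there is no saddle point; optimal play is mixed.
Let the row player play I with probability p. Expected payoff against E: (-2)p + 8(1−p) = −10p + 8; against W: 10p + 5(1−p) = 5p + 5.
Setting these equal: −10p + 8 = 5p + 5 ⇒ −15p = -3 ⇒ p = 1/5, and the value is (-10)·(1/5) + 8 = 6.
For the column player: with q = P(E), equating I's and II's payoffs gives −12q + 10 = 3q + 5 ⇒ q = 1/3.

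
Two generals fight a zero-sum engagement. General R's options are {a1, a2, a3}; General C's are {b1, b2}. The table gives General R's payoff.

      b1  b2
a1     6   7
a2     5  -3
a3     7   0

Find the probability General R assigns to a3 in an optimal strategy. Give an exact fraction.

1/8

Row minima: a1 → 6, a2 → -3, a3 → 0; maximin = 6.
Column maxima: b1 → 7, b2 → 7; minimax = 7.
6 ≠ 7, so there is no saddle point; optimal play is mixed.
a2 is strictly dominated by a1, so General R never plays it.
On the remaining 2×2 (a1, a3 vs b1, b2):
Let General R play a1 with probability p. Expected payoff against b1: 6p + 7(1−p) = −p + 7; against b2: 7p + 0(1−p) = 7p.
Setting these equal: −p + 7 = 7p ⇒ −8p = -7 ⇒ p = 7/8, and the value is (-1)·(7/8) + 7 = 49/8.
For General C: with q = P(b1), equating a1's and a3's payoffs gives −q + 7 = 7q ⇒ q = 7/8.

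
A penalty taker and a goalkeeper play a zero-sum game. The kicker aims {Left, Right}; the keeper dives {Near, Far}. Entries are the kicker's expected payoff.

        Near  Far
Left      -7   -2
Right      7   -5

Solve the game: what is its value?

-49/17

Row minima: Left → -7, Right → -5; maximin = -5.
Column maxima: Near → 7, Far → -2; minimax = -2.
-5 ≠ -2, so there is no saddle point; optimal play is mixed.
Let the kicker play Left with probability p. Expected payoff against Near: (-7)p + 7(1−p) = −14p + 7; against Far: (-2)p + (-5)(1−p) = 3p − 5.
Setting these equal: −14p + 7 = 3p − 5 ⇒ −17p = -12 ⇒ p = 12/17, and the value is (-14)·(12/17) + 7 = -49/17.
For the keeper: with q = P(Near), equating Left's and Right's payoffs gives −5q − 2 = 12q − 5 ⇒ q = 3/17.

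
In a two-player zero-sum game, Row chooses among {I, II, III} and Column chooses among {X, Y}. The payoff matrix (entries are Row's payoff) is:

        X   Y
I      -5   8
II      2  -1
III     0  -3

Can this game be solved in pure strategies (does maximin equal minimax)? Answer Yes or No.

No

Row minima: I → -5, II → -1, III → -3; maximin = -1.
Column maxima: X → 2, Y → 8; minimax = 2.
-1 ≠ 2, so no pure-strategy equilibrium exists.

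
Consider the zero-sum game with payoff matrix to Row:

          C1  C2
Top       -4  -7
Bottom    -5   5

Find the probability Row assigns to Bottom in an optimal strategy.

3/13

Row minima: Top → -7, Bottom → -5; maximin = -5.
Column maxima: C1 → -4, C2 → 5; minimax = -4.
-5 ≠ -4, so there is no saddle point; optimal play is mixed.
Let Row play Top with probability p. Expected payoff against C1: (-4)p + (-5)(1−p) = p − 5; against C2: (-7)p + 5(1−p) = −12p + 5.
Setting these equal: p − 5 = −12p + 5 ⇒ 13p = 10 ⇒ p = 10/13, and the value is (1)·(10/13) − 5 = -55/13.
For Column: with q = P(C1), equating Top's and Bottom's payoffs gives 3q − 7 = −10q + 5 ⇒ q = 12/13.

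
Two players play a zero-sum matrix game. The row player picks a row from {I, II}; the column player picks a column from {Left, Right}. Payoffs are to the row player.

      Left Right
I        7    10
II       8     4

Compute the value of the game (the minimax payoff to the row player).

52/7

Row minima: I → 7, II → 4; maximin = 7.
Column maxima: Left → 8, Right → 10; minimax = 8.
7 ≠ 8, so there is no saddle point; optimal play is mixed.
Let the row player play I with probability p. Expected payoff against Left: 7p + 8(1−p) = −p + 8; against Right: 10p + 4(1−p) = 6p + 4.
Setting these equal: −p + 8 = 6p + 4 ⇒ −7p = -4 ⇒ p = 4/7, and the value is (-1)·(4/7) + 8 = 52/7.
For the column player: with q = P(Left), equating I's and II's payoffs gives −3q + 10 = 4q + 4 ⇒ q = 6/7.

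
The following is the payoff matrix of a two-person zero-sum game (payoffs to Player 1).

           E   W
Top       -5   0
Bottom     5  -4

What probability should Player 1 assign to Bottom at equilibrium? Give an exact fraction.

5/14

Row minima: Top → -5, Bottom → -4; maximin = -4.
Column maxima: E → 5, W → 0; minimax = 0.
-4 ≠ 0, so there is no saddle point; optimal play is mixed.
Let Player 1 play Top with probability p. Expected payoff against E: (-5)p + 5(1−p) = −10p + 5; against W: 0p + (-4)(1−p) = 4p − 4.
Setting these equal: −10p + 5 = 4p − 4 ⇒ −14p = -9 ⇒ p = 9/14, and the value is (-10)·(9/14) + 5 = -10/7.
For Player 2: with q = P(E), equating Top's and Bottom's payoffs gives −5q = 9q − 4 ⇒ q = 2/7.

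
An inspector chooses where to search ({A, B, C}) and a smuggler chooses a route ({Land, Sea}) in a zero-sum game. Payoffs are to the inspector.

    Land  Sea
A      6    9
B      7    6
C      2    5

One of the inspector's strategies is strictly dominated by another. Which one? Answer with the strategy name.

C

A gives a strictly higher payoff than C against every column: 6 > 2, 9 > 5.
So C is strictly dominated and the inspector never plays it.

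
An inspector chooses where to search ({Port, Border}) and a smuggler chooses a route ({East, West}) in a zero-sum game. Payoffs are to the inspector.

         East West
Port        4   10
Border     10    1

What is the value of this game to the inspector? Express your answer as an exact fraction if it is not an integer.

32/5

Row minima: Port → 4, Border → 1; maximin = 4.
Column maxima: East → 10, West → 10; minimax = 10.
4 ≠ 10, so there is no saddle point; optimal play is mixed.
Let the inspector play Port with probability p. Expected payoff against East: 4p + 10(1−p) = −6p + 10; against West: 10p + 1(1−p) = 9p + 1.
Setting these equal: −6p + 10 = 9p + 1 ⇒ −15p = -9 ⇒ p = 3/5, and the value is (-6)·(3/5) + 10 = 32/5.
For the smuggler: with q = P(East), equating Port's and Border's payoffs gives −6q + 10 = 9q + 1 ⇒ q = 3/5.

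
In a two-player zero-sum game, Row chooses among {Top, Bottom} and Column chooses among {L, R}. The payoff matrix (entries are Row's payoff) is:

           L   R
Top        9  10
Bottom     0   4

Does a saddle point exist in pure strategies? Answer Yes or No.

Row minima: Top → 9, Bottom → 0; maximin = 9.
Column maxima: L → 9, R → 10; minimax = 9.
maximin = minimax = 9, so a saddle point exists.

Yes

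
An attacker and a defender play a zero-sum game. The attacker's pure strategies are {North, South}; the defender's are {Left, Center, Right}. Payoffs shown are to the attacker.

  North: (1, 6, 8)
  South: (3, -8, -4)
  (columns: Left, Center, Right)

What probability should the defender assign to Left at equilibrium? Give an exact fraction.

7/8

Row minima: North → 1, South → -8; maximin = 1.
Column maxima: Left → 3, Center → 6, Right → 8; minimax = 3.
1 ≠ 3, so there is no saddle point; optimal play is mixed.
Right is strictly dominated by Center (it gives the attacker strictly more in every row), so the defender never plays it.
On the remaining 2×2 (North, South vs Left, Center):
Let the attacker play North with probability p. Expected payoff against Left: 1p + 3(1−p) = −2p + 3; against Center: 6p + (-8)(1−p) = 14p − 8.
Setting these equal: −2p + 3 = 14p − 8 ⇒ −16p = -11 ⇒ p = 11/16, and the value is (-2)·(11/16) + 3 = 13/8.
For the defender: with q = P(Left), equating North's and South's payoffs gives −5q + 6 = 11q − 8 ⇒ q = 7/8.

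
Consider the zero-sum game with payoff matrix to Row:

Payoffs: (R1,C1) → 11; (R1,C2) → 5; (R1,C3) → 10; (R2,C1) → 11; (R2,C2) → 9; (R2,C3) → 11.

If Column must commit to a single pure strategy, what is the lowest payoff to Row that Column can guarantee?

9

Column maxima: C1 → 11, C2 → 9, C3 → 11.
The smallest of these is 9.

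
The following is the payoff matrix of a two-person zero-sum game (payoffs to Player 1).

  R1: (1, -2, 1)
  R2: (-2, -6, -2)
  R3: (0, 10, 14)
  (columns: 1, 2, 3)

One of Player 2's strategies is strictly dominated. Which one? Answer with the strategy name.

3

2 holds Player 1's payoff strictly below 3 in every row: -2 < 1, -6 < -2, 10 < 14.
So 3 is strictly dominated for Player 2.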